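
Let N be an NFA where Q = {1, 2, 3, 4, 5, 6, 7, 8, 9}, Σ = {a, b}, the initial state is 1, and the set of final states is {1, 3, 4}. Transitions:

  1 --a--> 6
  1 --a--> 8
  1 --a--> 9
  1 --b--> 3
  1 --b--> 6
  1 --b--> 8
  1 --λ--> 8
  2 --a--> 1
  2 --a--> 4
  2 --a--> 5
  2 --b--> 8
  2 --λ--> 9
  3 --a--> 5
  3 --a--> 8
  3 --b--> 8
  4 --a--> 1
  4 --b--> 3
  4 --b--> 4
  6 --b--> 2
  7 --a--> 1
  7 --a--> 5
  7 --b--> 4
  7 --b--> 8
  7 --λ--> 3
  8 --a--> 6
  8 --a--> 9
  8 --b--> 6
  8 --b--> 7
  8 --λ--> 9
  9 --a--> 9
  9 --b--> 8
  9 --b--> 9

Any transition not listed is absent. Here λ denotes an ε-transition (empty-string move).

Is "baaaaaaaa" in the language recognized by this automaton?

Start: ε-closure({1}) = {1, 8, 9}.
Read 'b': 1→{3, 6, 8}, 8→{6, 7}, 9→{8, 9}; now {3, 6, 7, 8, 9}.
Read 'a': 3→{5, 8}, 6→∅, 7→{1, 5}, 8→{6, 9}, 9→{9}; now {1, 5, 6, 8, 9}.
Read 'a': 1→{6, 8, 9}, 5→∅, 6→∅, 8→{6, 9}, 9→{9}; now {6, 8, 9}.
Read 'a': 6→∅, 8→{6, 9}, 9→{9}; now {6, 9}.
Read 'a': 6→∅, 9→{9}; now {9}.
Read 'a': 9→{9}; now {9}.
Read 'a': 9→{9}; now {9}.
Read 'a': 9→{9}; now {9}.
Read 'a': 9→{9}; now {9}.
The final set {9} contains no accepting state.

No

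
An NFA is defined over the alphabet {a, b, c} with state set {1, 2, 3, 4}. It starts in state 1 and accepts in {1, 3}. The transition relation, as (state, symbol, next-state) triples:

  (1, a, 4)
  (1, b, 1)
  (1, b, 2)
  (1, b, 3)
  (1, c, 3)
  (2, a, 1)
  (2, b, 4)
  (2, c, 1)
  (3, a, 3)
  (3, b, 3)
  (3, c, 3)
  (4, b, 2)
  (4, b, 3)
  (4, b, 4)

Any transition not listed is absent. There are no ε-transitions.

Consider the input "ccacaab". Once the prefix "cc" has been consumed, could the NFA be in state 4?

Start in {1}.
Read 'c': 1→{3}; now {3}.
Read 'c': 3→{3}; now {3}.
State 4 is not in {3}.

No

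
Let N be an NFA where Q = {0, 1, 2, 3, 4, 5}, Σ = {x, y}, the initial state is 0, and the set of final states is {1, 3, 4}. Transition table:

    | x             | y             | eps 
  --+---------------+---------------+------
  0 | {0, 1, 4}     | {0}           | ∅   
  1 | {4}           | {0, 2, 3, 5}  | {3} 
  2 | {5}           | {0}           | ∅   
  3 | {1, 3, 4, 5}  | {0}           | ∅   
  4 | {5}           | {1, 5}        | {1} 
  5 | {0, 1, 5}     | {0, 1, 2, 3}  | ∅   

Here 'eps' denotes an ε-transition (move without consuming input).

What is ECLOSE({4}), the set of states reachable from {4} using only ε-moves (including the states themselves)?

{1, 3, 4}

Begin with {4}.
ε-move 4 → 1; add 1.
ε-move 1 → 3; add 3.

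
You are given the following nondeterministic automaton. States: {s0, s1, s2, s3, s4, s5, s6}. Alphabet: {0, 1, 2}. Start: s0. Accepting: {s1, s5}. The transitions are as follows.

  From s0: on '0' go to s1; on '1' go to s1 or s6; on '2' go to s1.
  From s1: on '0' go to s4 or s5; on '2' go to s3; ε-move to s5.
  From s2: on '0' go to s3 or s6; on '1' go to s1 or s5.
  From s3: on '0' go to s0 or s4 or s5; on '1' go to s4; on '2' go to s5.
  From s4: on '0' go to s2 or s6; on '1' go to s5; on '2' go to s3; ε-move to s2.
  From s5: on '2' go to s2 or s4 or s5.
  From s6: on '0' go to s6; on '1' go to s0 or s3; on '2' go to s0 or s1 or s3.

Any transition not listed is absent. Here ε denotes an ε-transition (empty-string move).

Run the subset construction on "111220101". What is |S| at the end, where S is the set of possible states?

Start in {s0}.
Read '1': {s0} → {s1, s5, s6}.
Read '1': {s1, s5, s6} → {s0, s3}.
Read '1': {s0, s3} → {s1, s2, s4, s5, s6}.
Read '2': {s1, s2, s4, s5, s6} → {s0, s1, s2, s3, s4, s5}.
Read '2': {s0, s1, s2, s3, s4, s5} → {s1, s2, s3, s4, s5}.
Read '0': {s1, s2, s3, s4, s5} → {s0, s2, s3, s4, s5, s6}.
Read '1': {s0, s2, s3, s4, s5, s6} → {s0, s1, s2, s3, s4, s5, s6}.
Read '0': {s0, s1, s2, s3, s4, s5, s6} → {s0, s1, s2, s3, s4, s5, s6}.
Read '1': {s0, s1, s2, s3, s4, s5, s6} → {s0, s1, s2, s3, s4, s5, s6}.
That set has 7 states.

7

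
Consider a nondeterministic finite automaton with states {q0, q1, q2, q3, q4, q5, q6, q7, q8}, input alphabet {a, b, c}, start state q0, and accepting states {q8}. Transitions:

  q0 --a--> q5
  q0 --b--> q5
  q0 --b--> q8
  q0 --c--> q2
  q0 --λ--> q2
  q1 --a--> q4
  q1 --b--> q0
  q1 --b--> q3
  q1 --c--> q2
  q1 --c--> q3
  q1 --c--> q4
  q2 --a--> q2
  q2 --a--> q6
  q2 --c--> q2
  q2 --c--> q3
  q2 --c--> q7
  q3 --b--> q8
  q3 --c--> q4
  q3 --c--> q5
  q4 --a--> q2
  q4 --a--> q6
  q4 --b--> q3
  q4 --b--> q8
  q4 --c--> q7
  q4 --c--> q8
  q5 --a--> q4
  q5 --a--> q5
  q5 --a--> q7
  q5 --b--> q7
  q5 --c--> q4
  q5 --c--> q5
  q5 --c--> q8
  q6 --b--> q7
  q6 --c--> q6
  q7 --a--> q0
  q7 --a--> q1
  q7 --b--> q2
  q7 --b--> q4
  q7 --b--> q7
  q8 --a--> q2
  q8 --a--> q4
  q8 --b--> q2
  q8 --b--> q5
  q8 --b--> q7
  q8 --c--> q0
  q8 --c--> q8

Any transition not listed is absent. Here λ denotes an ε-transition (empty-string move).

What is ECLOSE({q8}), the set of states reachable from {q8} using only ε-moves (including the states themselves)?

Begin with {q8}.
No ε-moves leave this set, so the closure equals the set itself.

{q8}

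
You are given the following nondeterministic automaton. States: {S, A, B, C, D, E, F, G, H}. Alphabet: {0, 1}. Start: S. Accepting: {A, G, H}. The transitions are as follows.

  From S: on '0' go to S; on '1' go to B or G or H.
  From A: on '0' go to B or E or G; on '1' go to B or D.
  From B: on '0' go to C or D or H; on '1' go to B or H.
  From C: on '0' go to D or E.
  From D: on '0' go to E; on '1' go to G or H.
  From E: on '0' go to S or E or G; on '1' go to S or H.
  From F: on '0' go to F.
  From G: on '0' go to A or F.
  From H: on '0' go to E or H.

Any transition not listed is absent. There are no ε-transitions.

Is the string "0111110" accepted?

Start in {S}.
Read '0': {S} → {S}.
Read '1': {S} → {B, G, H}.
Read '1': {B, G, H} → {B, H}.
Read '1': {B, H} → {B, H}.
Read '1': {B, H} → {B, H}.
Read '1': {B, H} → {B, H}.
Read '0': {B, H} → {C, D, E, H}.
The final set {C, D, E, H} contains the accepting state H.

Yes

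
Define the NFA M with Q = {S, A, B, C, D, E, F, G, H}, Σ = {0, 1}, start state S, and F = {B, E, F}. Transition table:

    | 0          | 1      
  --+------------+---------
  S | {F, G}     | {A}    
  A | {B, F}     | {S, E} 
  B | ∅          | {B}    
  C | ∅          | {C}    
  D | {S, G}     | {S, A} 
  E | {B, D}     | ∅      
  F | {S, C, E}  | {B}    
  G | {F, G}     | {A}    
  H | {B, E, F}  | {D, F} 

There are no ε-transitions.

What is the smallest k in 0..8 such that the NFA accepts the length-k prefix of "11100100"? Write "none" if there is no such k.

Start in {S}.
Read '1': {S} → {A}.
Read '1': {A} → {S, E}.
None of the earlier sets intersect F, but {S, E} does.

2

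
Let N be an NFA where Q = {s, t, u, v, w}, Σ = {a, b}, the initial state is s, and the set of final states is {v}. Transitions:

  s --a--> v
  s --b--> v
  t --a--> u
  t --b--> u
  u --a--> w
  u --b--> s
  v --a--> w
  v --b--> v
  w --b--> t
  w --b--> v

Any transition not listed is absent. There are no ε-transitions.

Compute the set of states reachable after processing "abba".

{w}

Start in {s}.
Read 'a': s→{v}; now {v}.
Read 'b': v→{v}; now {v}.
Read 'b': v→{v}; now {v}.
Read 'a': v→{w}; now {w}.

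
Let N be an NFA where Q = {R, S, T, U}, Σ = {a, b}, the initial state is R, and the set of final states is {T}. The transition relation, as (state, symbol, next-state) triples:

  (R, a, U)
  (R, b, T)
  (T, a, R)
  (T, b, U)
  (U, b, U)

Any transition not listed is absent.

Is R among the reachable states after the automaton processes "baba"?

Yes

Start in {R}.
Read 'b': R→{T}; now {T}.
Read 'a': T→{R}; now {R}.
Read 'b': R→{T}; now {T}.
Read 'a': T→{R}; now {R}.
State R is in {R}.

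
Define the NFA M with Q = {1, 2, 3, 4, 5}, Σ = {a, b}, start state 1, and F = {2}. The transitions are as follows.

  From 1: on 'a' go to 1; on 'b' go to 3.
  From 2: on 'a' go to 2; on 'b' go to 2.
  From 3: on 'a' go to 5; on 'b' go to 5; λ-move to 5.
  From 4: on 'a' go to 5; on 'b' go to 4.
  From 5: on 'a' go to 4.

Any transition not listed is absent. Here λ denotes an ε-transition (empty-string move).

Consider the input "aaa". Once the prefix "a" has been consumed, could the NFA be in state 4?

Start in {1}.
Read 'a': {1} → {1}.
State 4 is not in {1}.

No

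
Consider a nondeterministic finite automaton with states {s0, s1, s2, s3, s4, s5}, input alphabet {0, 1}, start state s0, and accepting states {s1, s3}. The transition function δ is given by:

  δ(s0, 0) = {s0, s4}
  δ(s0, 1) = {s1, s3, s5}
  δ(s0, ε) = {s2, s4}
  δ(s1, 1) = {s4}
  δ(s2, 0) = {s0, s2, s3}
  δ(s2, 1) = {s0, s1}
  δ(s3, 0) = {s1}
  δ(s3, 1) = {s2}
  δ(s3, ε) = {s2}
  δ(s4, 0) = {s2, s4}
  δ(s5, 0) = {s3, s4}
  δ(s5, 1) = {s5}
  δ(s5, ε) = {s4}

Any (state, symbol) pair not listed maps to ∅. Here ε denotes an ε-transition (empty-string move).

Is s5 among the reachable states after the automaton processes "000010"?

No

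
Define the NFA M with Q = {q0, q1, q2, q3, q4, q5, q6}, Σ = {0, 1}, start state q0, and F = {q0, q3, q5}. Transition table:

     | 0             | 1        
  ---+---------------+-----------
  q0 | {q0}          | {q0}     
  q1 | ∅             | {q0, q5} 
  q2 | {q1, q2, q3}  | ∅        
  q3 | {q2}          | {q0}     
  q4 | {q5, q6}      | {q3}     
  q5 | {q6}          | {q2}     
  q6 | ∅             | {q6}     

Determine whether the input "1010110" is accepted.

Start in {q0}.
Read '1': {q0} → {q0}.
Read '0': {q0} → {q0}.
Read '1': {q0} → {q0}.
Read '0': {q0} → {q0}.
Read '1': {q0} → {q0}.
Read '1': {q0} → {q0}.
Read '0': {q0} → {q0}.
The final set {q0} contains the accepting state q0.

Yes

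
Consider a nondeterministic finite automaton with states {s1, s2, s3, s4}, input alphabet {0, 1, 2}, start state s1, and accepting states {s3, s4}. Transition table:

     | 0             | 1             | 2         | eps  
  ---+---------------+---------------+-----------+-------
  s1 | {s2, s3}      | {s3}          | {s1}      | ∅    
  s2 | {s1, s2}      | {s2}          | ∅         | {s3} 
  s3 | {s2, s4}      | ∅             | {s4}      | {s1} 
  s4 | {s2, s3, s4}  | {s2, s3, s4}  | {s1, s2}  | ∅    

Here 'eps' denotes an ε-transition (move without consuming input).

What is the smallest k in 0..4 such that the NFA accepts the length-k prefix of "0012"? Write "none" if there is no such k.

Start in {s1}.
Read '0': s1→{s2, s3}; union {s2, s3}; ε-closure = {s1, s2, s3}.
None of the earlier sets intersect F, but {s1, s2, s3} does.

1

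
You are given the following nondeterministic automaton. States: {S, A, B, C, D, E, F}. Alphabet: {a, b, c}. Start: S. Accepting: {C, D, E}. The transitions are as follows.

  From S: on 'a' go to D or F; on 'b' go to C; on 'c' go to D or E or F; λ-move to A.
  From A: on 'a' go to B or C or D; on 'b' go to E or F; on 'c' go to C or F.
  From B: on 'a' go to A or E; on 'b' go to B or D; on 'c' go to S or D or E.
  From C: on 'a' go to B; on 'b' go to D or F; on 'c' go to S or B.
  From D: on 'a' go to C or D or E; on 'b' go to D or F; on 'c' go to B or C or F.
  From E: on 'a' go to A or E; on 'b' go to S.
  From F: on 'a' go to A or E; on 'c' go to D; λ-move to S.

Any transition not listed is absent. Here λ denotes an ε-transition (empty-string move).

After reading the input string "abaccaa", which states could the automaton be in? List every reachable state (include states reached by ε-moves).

Start: ε-closure({S}) = {S, A}.
Read 'a': {S, A} → {S, A, B, C, D, F}.
Read 'b': {S, A, B, C, D, F} → {S, A, B, C, D, E, F}.
Read 'a': {S, A, B, C, D, E, F} → {S, A, B, C, D, E, F}.
Read 'c': {S, A, B, C, D, E, F} → {S, A, B, C, D, E, F}.
Read 'c': {S, A, B, C, D, E, F} → {S, A, B, C, D, E, F}.
Read 'a': {S, A, B, C, D, E, F} → {S, A, B, C, D, E, F}.
Read 'a': {S, A, B, C, D, E, F} → {S, A, B, C, D, E, F}.

{S, A, B, C, D, E, F}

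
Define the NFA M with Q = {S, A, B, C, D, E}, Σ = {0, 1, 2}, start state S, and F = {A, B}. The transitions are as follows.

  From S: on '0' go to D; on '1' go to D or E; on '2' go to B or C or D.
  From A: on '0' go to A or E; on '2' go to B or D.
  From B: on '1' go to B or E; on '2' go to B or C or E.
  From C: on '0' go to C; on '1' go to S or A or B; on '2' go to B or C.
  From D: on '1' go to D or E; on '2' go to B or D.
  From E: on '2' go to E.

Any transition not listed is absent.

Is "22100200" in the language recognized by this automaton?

Start in {S}.
Read '2': S→{B, C, D}; now {B, C, D}.
Read '2': B→{B, C, E}, C→{B, C}, D→{B, D}; now {B, C, D, E}.
Read '1': B→{B, E}, C→{S, A, B}, D→{D, E}, E→∅; now {S, A, B, D, E}.
Read '0': S→{D}, A→{A, E}, B→∅, D→∅, E→∅; now {A, D, E}.
Read '0': A→{A, E}, D→∅, E→∅; now {A, E}.
Read '2': A→{B, D}, E→{E}; now {B, D, E}.
Read '0': B→∅, D→∅, E→∅; now ∅.
The set is empty and remains empty for the remaining 1 symbol.
The final set ∅ contains no accepting state.

No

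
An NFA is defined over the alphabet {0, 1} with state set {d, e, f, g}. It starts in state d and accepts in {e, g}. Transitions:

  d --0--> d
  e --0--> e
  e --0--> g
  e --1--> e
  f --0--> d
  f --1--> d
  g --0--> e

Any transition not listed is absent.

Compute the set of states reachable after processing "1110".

∅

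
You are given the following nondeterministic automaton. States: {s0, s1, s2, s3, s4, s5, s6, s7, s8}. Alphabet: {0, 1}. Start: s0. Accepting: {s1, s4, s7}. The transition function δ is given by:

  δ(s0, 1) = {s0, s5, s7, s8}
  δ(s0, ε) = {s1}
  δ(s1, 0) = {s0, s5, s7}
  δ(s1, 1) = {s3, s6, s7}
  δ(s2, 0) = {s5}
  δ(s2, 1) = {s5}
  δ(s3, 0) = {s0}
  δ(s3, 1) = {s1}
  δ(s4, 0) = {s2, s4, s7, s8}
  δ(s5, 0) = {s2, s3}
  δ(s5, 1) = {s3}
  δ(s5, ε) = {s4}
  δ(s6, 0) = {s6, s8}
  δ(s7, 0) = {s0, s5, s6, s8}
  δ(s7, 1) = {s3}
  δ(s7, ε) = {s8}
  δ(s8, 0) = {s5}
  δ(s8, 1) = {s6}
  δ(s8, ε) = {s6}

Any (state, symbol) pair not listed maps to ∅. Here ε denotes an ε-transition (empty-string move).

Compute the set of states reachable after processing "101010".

{s0, s1, s2, s3, s4, s5, s6, s7, s8}

Start: ε-closure({s0}) = {s0, s1}.
Read '1': s0→{s0, s5, s7, s8}, s1→{s3, s6, s7}; union {s0, s3, s5, s6, s7, s8}; ε-closure = {s0, s1, s3, s4, s5, s6, s7, s8}.
Read '0': s0→∅, s1→{s0, s5, s7}, s3→{s0}, s4→{s2, s4, s7, s8}, s5→{s2, s3}, s6→{s6, s8}, s7→{s0, s5, s6, s8}, s8→{s5}; union {s0, s2, s3, s4, s5, s6, s7, s8}; ε-closure = {s0, s1, s2, s3, s4, s5, s6, s7, s8}.
Read '1': s0→{s0, s5, s7, s8}, s1→{s3, s6, s7}, s2→{s5}, s3→{s1}, s4→∅, s5→{s3}, s6→∅, s7→{s3}, s8→{s6}; union {s0, s1, s3, s5, s6, s7, s8}; ε-closure = {s0, s1, s3, s4, s5, s6, s7, s8}.
Read '0': s0→∅, s1→{s0, s5, s7}, s3→{s0}, s4→{s2, s4, s7, s8}, s5→{s2, s3}, s6→{s6, s8}, s7→{s0, s5, s6, s8}, s8→{s5}; union {s0, s2, s3, s4, s5, s6, s7, s8}; ε-closure = {s0, s1, s2, s3, s4, s5, s6, s7, s8}.
Read '1': s0→{s0, s5, s7, s8}, s1→{s3, s6, s7}, s2→{s5}, s3→{s1}, s4→∅, s5→{s3}, s6→∅, s7→{s3}, s8→{s6}; union {s0, s1, s3, s5, s6, s7, s8}; ε-closure = {s0, s1, s3, s4, s5, s6, s7, s8}.
Read '0': s0→∅, s1→{s0, s5, s7}, s3→{s0}, s4→{s2, s4, s7, s8}, s5→{s2, s3}, s6→{s6, s8}, s7→{s0, s5, s6, s8}, s8→{s5}; union {s0, s2, s3, s4, s5, s6, s7, s8}; ε-closure = {s0, s1, s2, s3, s4, s5, s6, s7, s8}.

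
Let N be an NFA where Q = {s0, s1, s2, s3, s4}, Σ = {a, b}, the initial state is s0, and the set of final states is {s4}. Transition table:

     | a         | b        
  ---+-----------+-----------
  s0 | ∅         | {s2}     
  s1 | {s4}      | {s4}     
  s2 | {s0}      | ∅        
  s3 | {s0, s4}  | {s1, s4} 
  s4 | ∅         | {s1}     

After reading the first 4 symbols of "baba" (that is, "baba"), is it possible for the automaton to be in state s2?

No

Start in {s0}.
Read 'b': s0→{s2}; now {s2}.
Read 'a': s2→{s0}; now {s0}.
Read 'b': s0→{s2}; now {s2}.
Read 'a': s2→{s0}; now {s0}.
State s2 is not in {s0}.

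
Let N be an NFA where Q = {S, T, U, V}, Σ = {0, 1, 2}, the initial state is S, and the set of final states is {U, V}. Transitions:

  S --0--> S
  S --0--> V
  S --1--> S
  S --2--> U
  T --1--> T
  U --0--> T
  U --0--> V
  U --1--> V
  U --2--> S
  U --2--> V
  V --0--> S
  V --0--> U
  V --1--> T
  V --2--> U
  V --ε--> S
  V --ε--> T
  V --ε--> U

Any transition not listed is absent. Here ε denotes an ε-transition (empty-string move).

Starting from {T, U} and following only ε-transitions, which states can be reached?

Begin with {T, U}.
No ε-moves leave this set, so the closure equals the set itself.

{T, U}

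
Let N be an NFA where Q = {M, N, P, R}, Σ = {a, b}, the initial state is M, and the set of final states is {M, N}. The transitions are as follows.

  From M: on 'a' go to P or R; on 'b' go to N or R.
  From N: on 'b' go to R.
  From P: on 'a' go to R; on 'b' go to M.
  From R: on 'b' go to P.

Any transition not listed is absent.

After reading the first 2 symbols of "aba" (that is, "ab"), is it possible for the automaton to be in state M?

Yes

Start in {M}.
Read 'a': M→{P, R}; now {P, R}.
Read 'b': P→{M}, R→{P}; now {M, P}.
State M is in {M, P}.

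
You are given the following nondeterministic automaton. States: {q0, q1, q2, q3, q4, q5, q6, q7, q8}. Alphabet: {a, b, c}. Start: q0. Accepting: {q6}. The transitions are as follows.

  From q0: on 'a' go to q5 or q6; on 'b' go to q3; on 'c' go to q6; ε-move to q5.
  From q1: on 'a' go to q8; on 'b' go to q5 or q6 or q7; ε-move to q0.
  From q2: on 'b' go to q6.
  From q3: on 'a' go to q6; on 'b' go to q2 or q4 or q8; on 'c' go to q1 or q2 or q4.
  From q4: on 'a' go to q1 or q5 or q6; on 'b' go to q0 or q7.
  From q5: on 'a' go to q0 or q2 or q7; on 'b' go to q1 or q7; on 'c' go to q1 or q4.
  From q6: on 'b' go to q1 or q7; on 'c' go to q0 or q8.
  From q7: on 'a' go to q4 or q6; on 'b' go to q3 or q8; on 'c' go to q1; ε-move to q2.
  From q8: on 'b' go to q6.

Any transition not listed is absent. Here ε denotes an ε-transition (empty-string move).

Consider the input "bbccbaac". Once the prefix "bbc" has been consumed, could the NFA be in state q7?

Start: ε-closure({q0}) = {q0, q5}.
Read 'b': {q0, q5} → {q0, q1, q2, q3, q5, q7}.
Read 'b': {q0, q1, q2, q3, q5, q7} → {q0, q1, q2, q3, q4, q5, q6, q7, q8}.
Read 'c': {q0, q1, q2, q3, q4, q5, q6, q7, q8} → {q0, q1, q2, q4, q5, q6, q8}.
State q7 is not in {q0, q1, q2, q4, q5, q6, q8}.

No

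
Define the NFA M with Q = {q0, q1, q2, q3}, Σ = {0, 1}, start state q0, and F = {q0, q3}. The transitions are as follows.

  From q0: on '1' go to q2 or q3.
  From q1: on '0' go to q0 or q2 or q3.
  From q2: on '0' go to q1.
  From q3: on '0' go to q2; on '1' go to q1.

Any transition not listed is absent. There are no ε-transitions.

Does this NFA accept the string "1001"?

Yes

Start in {q0}.
Read '1': q0→{q2, q3}; now {q2, q3}.
Read '0': q2→{q1}, q3→{q2}; now {q1, q2}.
Read '0': q1→{q0, q2, q3}, q2→{q1}; now {q0, q1, q2, q3}.
Read '1': q0→{q2, q3}, q1→∅, q2→∅, q3→{q1}; now {q1, q2, q3}.
The final set {q1, q2, q3} contains the accepting state q3.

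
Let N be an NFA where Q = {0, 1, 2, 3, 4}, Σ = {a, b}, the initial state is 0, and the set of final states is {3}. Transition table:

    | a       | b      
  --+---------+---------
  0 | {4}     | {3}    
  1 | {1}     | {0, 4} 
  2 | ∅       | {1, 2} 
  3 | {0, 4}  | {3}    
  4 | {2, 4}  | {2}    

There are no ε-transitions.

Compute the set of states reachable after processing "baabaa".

{1}

Start in {0}.
Read 'b': 0→{3}; now {3}.
Read 'a': 3→{0, 4}; now {0, 4}.
Read 'a': 0→{4}, 4→{2, 4}; now {2, 4}.
Read 'b': 2→{1, 2}, 4→{2}; now {1, 2}.
Read 'a': 1→{1}, 2→∅; now {1}.
Read 'a': 1→{1}; now {1}.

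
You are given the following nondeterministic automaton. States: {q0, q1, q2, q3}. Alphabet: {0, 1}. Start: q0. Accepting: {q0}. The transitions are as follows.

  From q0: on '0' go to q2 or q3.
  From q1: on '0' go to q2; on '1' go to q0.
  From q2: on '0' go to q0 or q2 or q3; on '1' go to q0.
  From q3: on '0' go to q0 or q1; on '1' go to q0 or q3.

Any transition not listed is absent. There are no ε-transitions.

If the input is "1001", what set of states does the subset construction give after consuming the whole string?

Start in {q0}.
Read '1': q0→∅; now ∅.
The set is empty and remains empty for the remaining 3 symbols.

∅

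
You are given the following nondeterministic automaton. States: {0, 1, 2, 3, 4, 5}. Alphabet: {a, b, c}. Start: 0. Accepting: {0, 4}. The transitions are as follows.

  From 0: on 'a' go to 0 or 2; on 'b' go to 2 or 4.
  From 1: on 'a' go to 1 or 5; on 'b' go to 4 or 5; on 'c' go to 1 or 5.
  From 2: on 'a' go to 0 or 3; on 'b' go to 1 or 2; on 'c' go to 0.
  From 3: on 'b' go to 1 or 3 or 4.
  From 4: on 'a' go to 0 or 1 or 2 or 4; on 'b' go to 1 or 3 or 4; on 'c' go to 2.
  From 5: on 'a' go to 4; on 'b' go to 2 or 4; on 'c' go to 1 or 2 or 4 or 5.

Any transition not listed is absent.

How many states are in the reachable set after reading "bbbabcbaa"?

6

Start in {0}.
Read 'b': {0} → {2, 4}.
Read 'b': {2, 4} → {1, 2, 3, 4}.
Read 'b': {1, 2, 3, 4} → {1, 2, 3, 4, 5}.
Read 'a': {1, 2, 3, 4, 5} → {0, 1, 2, 3, 4, 5}.
Read 'b': {0, 1, 2, 3, 4, 5} → {1, 2, 3, 4, 5}.
Read 'c': {1, 2, 3, 4, 5} → {0, 1, 2, 4, 5}.
Read 'b': {0, 1, 2, 4, 5} → {1, 2, 3, 4, 5}.
Read 'a': {1, 2, 3, 4, 5} → {0, 1, 2, 3, 4, 5}.
Read 'a': {0, 1, 2, 3, 4, 5} → {0, 1, 2, 3, 4, 5}.
That set has 6 states.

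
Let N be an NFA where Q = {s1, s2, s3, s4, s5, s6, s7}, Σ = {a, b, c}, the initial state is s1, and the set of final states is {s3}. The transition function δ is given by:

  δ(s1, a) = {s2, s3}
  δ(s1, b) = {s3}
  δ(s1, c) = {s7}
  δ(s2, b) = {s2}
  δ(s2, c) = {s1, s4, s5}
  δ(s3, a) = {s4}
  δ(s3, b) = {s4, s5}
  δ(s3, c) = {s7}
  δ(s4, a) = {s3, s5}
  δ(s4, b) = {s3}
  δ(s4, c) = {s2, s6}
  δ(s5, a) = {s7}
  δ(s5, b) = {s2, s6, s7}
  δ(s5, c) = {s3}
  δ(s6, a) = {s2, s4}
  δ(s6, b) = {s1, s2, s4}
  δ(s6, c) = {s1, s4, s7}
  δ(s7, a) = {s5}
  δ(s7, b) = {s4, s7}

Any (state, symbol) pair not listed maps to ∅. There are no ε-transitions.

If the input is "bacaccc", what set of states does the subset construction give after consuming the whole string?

Start in {s1}.
Read 'b': s1→{s3}; now {s3}.
Read 'a': s3→{s4}; now {s4}.
Read 'c': s4→{s2, s6}; now {s2, s6}.
Read 'a': s2→∅, s6→{s2, s4}; now {s2, s4}.
Read 'c': s2→{s1, s4, s5}, s4→{s2, s6}; now {s1, s2, s4, s5, s6}.
Read 'c': s1→{s7}, s2→{s1, s4, s5}, s4→{s2, s6}, s5→{s3}, s6→{s1, s4, s7}; now {s1, s2, s3, s4, s5, s6, s7}.
Read 'c': s1→{s7}, s2→{s1, s4, s5}, s3→{s7}, s4→{s2, s6}, s5→{s3}, s6→{s1, s4, s7}, s7→∅; now {s1, s2, s3, s4, s5, s6, s7}.

{s1, s2, s3, s4, s5, s6, s7}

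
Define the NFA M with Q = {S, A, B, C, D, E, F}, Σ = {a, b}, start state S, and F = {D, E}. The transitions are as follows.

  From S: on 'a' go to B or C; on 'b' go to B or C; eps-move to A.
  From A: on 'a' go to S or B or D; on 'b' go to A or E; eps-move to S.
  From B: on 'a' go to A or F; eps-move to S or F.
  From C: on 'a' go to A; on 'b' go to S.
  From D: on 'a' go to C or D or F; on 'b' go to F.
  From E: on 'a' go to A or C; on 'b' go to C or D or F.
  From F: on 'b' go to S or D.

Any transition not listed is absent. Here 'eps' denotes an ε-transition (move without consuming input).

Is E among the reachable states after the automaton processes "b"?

Start: ε-closure({S}) = {S, A}.
Read 'b': S→{B, C}, A→{A, E}; union {A, B, C, E}; ε-closure = {S, A, B, C, E, F}.
State E is in {S, A, B, C, E, F}.

Yes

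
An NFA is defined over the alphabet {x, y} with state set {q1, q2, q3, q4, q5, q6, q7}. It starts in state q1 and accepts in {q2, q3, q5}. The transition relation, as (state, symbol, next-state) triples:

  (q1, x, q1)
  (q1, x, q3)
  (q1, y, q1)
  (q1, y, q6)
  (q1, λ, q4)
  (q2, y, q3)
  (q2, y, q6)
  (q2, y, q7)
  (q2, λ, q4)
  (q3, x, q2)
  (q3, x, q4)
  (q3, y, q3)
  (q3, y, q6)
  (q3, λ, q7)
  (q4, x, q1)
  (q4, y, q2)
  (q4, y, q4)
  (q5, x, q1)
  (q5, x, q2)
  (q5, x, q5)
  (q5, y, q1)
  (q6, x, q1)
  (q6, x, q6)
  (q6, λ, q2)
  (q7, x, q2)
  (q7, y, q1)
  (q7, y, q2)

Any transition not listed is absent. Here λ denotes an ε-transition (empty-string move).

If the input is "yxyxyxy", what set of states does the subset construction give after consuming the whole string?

{q1, q2, q3, q4, q6, q7}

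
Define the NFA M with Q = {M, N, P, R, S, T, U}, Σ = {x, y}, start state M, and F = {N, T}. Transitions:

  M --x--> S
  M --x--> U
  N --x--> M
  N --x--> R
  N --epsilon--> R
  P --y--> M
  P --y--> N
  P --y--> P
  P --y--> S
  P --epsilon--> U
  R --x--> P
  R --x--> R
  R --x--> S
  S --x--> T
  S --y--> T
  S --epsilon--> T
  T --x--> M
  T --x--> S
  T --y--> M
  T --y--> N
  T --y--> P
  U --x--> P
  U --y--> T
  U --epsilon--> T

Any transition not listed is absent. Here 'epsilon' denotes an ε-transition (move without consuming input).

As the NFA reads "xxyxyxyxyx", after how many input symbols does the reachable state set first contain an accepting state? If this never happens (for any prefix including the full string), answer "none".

1

Start in {M}.
Read 'x': M→{S, U}; union {S, U}; ε-closure = {S, T, U}.
None of the earlier sets intersect F, but {S, T, U} does.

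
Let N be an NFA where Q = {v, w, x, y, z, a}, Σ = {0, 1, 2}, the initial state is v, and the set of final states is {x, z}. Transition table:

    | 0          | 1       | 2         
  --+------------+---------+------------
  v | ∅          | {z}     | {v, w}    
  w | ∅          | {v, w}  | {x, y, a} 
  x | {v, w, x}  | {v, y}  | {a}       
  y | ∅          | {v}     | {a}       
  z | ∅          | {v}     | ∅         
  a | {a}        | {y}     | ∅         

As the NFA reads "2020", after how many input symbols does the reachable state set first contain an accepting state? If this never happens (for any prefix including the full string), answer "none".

Start in {v}.
Read '2': v→{v, w}; now {v, w}.
Read '0': v→∅, w→∅; now ∅.
The set is empty and remains empty for the remaining 2 symbols.
No reachable set along the way intersects F.

none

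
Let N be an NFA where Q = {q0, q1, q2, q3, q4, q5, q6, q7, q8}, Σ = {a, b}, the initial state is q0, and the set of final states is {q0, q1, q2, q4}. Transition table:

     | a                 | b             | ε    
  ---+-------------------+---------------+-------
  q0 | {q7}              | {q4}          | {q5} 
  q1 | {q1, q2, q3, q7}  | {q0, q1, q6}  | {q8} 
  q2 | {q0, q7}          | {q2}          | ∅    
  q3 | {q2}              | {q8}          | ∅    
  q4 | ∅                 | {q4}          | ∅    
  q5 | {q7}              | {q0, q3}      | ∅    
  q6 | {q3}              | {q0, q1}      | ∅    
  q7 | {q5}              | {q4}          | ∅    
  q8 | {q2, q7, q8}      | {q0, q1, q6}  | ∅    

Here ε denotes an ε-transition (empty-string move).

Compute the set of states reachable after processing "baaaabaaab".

{q0, q3, q4, q5}

Start: ε-closure({q0}) = {q0, q5}.
Read 'b': q0→{q4}, q5→{q0, q3}; union {q0, q3, q4}; ε-closure = {q0, q3, q4, q5}.
Read 'a': q0→{q7}, q3→{q2}, q4→∅, q5→{q7}; now {q2, q7}.
Read 'a': q2→{q0, q7}, q7→{q5}; now {q0, q5, q7}.
Read 'a': q0→{q7}, q5→{q7}, q7→{q5}; now {q5, q7}.
Read 'a': q5→{q7}, q7→{q5}; now {q5, q7}.
Read 'b': q5→{q0, q3}, q7→{q4}; union {q0, q3, q4}; ε-closure = {q0, q3, q4, q5}.
Read 'a': q0→{q7}, q3→{q2}, q4→∅, q5→{q7}; now {q2, q7}.
Read 'a': q2→{q0, q7}, q7→{q5}; now {q0, q5, q7}.
Read 'a': q0→{q7}, q5→{q7}, q7→{q5}; now {q5, q7}.
Read 'b': q5→{q0, q3}, q7→{q4}; union {q0, q3, q4}; ε-closure = {q0, q3, q4, q5}.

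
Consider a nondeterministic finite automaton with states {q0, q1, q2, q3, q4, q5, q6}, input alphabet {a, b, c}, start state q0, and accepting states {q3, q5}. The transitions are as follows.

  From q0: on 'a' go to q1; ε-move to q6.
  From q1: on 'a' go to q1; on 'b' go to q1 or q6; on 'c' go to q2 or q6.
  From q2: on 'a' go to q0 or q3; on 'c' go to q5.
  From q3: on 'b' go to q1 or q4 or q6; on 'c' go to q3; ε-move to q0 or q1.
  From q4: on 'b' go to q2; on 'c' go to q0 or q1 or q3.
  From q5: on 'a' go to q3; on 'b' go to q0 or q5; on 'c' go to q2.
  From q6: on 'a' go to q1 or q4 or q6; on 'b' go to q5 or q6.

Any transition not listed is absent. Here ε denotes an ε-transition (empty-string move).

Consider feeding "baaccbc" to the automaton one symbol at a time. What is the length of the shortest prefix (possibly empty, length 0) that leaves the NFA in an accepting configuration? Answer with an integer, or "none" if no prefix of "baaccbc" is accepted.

Start: ε-closure({q0}) = {q0, q6}.
Read 'b': q0→∅, q6→{q5, q6}; now {q5, q6}.
None of the earlier sets intersect F, but {q5, q6} does.

1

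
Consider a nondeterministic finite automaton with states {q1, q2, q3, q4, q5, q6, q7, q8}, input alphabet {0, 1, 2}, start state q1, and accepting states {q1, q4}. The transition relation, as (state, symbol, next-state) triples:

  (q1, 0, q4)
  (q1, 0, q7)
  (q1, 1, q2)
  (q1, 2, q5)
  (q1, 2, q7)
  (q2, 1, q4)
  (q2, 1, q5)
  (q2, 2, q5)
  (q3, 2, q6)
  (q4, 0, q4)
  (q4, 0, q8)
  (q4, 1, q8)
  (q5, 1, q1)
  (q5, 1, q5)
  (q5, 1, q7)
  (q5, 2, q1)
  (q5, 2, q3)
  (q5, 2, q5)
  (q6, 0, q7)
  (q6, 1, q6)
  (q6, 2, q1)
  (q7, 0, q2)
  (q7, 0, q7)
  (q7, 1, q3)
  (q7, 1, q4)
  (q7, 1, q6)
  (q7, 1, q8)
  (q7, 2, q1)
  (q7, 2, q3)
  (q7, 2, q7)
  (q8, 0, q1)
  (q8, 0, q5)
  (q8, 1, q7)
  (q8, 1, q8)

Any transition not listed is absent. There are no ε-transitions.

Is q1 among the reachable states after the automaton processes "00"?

No

Start in {q1}.
Read '0': q1→{q4, q7}; now {q4, q7}.
Read '0': q4→{q4, q8}, q7→{q2, q7}; now {q2, q4, q7, q8}.
State q1 is not in {q2, q4, q7, q8}.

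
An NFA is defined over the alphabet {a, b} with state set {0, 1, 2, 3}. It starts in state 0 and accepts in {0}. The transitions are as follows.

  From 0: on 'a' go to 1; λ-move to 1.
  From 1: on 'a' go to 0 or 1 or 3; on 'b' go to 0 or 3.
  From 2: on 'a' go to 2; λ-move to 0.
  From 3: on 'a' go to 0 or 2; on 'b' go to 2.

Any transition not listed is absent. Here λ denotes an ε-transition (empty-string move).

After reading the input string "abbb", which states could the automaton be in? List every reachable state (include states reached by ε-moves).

{0, 1, 2, 3}

Start: ε-closure({0}) = {0, 1}.
Read 'a': {0, 1} → {0, 1, 3}.
Read 'b': {0, 1, 3} → {0, 1, 2, 3}.
Read 'b': {0, 1, 2, 3} → {0, 1, 2, 3}.
Read 'b': {0, 1, 2, 3} → {0, 1, 2, 3}.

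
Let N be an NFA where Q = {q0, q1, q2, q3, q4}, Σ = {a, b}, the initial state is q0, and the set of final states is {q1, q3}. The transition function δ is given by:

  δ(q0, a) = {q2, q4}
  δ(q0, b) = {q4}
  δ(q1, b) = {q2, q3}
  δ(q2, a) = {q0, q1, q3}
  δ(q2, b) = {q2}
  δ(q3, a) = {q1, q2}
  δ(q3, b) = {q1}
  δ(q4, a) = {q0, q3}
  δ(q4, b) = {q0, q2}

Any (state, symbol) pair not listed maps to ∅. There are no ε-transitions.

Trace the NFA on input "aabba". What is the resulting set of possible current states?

{q0, q1, q2, q3, q4}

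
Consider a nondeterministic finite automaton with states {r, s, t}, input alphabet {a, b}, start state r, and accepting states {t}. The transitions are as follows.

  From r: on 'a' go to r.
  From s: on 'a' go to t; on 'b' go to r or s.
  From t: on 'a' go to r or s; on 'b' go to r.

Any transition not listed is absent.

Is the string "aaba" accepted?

Start in {r}.
Read 'a': {r} → {r}.
Read 'a': {r} → {r}.
Read 'b': {r} → ∅.
The set is empty and remains empty for the remaining 1 symbol.
The final set ∅ contains no accepting state.

No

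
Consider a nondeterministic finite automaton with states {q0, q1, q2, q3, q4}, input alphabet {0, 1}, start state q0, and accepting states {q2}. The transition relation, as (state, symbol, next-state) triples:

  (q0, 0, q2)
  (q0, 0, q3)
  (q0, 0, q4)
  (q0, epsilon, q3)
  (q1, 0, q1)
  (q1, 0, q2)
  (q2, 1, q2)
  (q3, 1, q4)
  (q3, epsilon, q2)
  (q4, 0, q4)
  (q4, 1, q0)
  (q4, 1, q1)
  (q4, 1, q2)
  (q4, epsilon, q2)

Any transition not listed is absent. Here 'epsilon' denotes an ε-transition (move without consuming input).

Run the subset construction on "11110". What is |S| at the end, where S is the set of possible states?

Start: ε-closure({q0}) = {q0, q2, q3}.
Read '1': {q0, q2, q3} → {q2, q4}.
Read '1': {q2, q4} → {q0, q1, q2, q3}.
Read '1': {q0, q1, q2, q3} → {q2, q4}.
Read '1': {q2, q4} → {q0, q1, q2, q3}.
Read '0': {q0, q1, q2, q3} → {q1, q2, q3, q4}.
That set has 4 states.

4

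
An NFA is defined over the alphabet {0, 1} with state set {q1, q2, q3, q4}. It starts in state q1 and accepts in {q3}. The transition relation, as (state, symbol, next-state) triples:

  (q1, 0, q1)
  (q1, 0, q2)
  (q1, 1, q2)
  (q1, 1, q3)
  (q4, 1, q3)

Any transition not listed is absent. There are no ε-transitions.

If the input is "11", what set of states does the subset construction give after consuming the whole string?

Start in {q1}.
Read '1': {q1} → {q2, q3}.
Read '1': {q2, q3} → ∅.

∅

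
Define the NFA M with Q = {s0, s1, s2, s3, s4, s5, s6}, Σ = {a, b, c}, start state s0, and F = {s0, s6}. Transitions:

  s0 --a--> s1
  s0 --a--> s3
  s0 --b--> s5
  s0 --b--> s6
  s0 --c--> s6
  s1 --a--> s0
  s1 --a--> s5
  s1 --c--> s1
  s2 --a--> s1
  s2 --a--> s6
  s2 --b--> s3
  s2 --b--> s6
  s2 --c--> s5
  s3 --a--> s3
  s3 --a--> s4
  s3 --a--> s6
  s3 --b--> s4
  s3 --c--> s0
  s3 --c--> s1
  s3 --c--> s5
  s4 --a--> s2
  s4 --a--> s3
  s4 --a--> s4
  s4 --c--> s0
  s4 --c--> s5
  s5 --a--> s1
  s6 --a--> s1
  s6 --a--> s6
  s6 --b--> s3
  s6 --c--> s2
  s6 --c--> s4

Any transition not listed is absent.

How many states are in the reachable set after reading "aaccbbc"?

Start in {s0}.
Read 'a': {s0} → {s1, s3}.
Read 'a': {s1, s3} → {s0, s3, s4, s5, s6}.
Read 'c': {s0, s3, s4, s5, s6} → {s0, s1, s2, s4, s5, s6}.
Read 'c': {s0, s1, s2, s4, s5, s6} → {s0, s1, s2, s4, s5, s6}.
Read 'b': {s0, s1, s2, s4, s5, s6} → {s3, s5, s6}.
Read 'b': {s3, s5, s6} → {s3, s4}.
Read 'c': {s3, s4} → {s0, s1, s5}.
That set has 3 states.

3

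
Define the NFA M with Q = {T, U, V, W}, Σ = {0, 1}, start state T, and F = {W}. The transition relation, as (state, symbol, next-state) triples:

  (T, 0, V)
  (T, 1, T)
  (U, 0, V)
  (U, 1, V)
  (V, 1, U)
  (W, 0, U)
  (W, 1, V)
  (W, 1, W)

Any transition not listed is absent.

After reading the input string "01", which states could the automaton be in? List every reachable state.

{U}

Start in {T}.
Read '0': T→{V}; now {V}.
Read '1': V→{U}; now {U}.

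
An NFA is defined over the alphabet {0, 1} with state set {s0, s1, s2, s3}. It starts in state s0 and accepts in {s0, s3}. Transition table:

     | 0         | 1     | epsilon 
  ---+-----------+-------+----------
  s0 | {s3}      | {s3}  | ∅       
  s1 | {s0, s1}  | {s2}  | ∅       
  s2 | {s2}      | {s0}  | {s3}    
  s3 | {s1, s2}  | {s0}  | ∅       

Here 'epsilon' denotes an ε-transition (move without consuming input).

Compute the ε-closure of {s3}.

Begin with {s3}.
No ε-moves leave this set, so the closure equals the set itself.

{s3}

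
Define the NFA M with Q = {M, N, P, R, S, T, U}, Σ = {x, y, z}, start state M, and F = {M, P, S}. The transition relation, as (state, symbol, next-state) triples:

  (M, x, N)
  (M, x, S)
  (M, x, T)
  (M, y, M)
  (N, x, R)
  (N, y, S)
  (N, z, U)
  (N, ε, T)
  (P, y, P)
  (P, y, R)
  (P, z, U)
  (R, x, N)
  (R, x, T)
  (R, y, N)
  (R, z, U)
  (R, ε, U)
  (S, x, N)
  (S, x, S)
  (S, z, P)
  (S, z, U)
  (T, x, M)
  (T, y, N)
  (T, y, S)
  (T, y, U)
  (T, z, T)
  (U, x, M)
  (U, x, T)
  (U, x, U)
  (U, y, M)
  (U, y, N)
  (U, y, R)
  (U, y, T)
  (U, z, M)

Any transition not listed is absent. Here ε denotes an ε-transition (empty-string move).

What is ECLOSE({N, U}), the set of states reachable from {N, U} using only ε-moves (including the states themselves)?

Begin with {N, U}.
ε-move N → T; add T.

{N, T, U}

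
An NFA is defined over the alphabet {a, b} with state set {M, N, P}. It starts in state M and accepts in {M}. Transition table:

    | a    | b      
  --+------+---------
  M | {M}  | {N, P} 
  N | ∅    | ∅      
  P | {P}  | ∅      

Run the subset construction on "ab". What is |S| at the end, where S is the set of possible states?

2

Start in {M}.
Read 'a': M→{M}; now {M}.
Read 'b': M→{N, P}; now {N, P}.
That set has 2 states.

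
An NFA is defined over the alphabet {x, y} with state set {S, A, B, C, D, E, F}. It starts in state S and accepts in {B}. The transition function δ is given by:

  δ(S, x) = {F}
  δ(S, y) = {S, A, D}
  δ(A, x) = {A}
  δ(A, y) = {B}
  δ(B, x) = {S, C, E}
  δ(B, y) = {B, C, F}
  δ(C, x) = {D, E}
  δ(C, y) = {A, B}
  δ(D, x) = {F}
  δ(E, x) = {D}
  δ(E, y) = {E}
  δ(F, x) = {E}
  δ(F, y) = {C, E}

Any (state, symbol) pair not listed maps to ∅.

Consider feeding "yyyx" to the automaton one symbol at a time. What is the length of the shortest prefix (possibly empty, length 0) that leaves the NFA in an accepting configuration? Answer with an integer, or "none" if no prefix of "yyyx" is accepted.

2

Start in {S}.
Read 'y': {S} → {S, A, D}.
Read 'y': {S, A, D} → {S, A, B, D}.
None of the earlier sets intersect F, but {S, A, B, D} does.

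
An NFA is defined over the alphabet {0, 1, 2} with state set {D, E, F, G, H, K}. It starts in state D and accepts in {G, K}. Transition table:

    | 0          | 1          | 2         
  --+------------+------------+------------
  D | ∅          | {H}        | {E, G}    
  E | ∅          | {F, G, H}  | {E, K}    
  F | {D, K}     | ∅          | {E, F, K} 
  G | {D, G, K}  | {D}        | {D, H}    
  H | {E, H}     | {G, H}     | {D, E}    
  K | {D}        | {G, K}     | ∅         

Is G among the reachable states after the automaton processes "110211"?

Start in {D}.
Read '1': D→{H}; now {H}.
Read '1': H→{G, H}; now {G, H}.
Read '0': G→{D, G, K}, H→{E, H}; now {D, E, G, H, K}.
Read '2': D→{E, G}, E→{E, K}, G→{D, H}, H→{D, E}, K→∅; now {D, E, G, H, K}.
Read '1': D→{H}, E→{F, G, H}, G→{D}, H→{G, H}, K→{G, K}; now {D, F, G, H, K}.
Read '1': D→{H}, F→∅, G→{D}, H→{G, H}, K→{G, K}; now {D, G, H, K}.
State G is in {D, G, H, K}.

Yes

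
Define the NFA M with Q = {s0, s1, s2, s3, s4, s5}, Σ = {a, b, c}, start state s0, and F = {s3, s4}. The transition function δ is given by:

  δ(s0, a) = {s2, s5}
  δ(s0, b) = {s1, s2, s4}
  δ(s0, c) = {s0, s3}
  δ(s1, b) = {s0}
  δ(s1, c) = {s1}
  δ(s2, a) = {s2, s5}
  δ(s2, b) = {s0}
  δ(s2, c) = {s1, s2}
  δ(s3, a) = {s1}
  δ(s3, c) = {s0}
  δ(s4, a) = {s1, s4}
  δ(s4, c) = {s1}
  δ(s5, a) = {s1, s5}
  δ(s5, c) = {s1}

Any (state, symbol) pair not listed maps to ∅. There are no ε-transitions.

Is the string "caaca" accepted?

No

Start in {s0}.
Read 'c': s0→{s0, s3}; now {s0, s3}.
Read 'a': s0→{s2, s5}, s3→{s1}; now {s1, s2, s5}.
Read 'a': s1→∅, s2→{s2, s5}, s5→{s1, s5}; now {s1, s2, s5}.
Read 'c': s1→{s1}, s2→{s1, s2}, s5→{s1}; now {s1, s2}.
Read 'a': s1→∅, s2→{s2, s5}; now {s2, s5}.
The final set {s2, s5} contains no accepting state.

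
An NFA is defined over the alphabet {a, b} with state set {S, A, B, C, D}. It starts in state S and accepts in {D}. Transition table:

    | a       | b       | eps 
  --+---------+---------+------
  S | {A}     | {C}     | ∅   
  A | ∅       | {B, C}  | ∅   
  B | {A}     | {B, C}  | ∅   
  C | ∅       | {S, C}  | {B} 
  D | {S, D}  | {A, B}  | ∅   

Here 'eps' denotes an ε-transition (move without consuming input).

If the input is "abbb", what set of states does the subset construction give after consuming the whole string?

{S, B, C}

Start in {S}.
Read 'a': {S} → {A}.
Read 'b': {A} → {B, C}.
Read 'b': {B, C} → {S, B, C}.
Read 'b': {S, B, C} → {S, B, C}.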